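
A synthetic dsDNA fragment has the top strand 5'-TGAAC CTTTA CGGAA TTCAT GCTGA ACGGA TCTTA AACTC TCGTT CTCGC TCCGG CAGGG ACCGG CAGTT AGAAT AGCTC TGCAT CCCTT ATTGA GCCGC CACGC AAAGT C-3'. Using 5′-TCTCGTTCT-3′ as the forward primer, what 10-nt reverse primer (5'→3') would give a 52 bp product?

The forward primer binds at positions 39–47, so a 52 bp product ends at position 39 + 52 − 1 = 90.
The reverse primer anneals to the top strand over positions 81–90, i.e. to TGCATCCCTT.
Its sequence written 5'→3' is the reverse complement: AAGGGATGCA.

5'-AAGGGATGCA-3'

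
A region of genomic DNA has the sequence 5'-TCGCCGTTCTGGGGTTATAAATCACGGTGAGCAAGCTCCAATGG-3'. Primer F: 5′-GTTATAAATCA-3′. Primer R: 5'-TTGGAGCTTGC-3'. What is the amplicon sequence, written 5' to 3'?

5'-GTTATAAATCACGGTGAGCAAGCTCCAA-3'

The forward primer matches the template at positions 14–24.
The reverse primer's reverse complement is GCAAGCTCCAA, which matches the template at positions 31–41.
The product is the template from position 14 through 41 (28 bp).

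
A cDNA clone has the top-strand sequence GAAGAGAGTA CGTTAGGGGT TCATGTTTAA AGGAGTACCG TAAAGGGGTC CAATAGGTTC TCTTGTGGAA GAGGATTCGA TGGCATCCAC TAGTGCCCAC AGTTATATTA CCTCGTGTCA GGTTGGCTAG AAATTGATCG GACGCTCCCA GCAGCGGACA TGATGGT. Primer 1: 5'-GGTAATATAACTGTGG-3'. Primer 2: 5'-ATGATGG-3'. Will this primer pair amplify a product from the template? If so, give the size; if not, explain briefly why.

No product — the primers' 3' ends point away from each other.

Primer 1 (GGTAATATAACTGTGG) has reverse complement CCACAGTTATATTACC, which matches the top strand at positions 97–112; primer 1 anneals to the top strand there with its 3' end pointing upstream toward position 97.
Primer 2 (ATGATGG) matches the top strand directly at positions 160–166; it anneals to the bottom strand with its 3' end pointing downstream toward position 166.
The 3' ends diverge (primer 1 extends toward position 1, primer 2 toward position 167), so the primers never converge on a shared product.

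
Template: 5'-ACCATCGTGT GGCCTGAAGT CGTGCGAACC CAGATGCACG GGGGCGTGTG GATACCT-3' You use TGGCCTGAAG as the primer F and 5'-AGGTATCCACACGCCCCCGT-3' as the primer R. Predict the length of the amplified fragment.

48 bp

Scanning the template, TGGCCTGAAG occurs at positions 10–19; this primer anneals to the bottom strand there with its 3' end pointing downstream.
The reverse primer's reverse complement is ACGGGGGCGTGTGGATACCT, which matches the template at positions 38–57.
Amplicon spans positions 10–57: 48 bp.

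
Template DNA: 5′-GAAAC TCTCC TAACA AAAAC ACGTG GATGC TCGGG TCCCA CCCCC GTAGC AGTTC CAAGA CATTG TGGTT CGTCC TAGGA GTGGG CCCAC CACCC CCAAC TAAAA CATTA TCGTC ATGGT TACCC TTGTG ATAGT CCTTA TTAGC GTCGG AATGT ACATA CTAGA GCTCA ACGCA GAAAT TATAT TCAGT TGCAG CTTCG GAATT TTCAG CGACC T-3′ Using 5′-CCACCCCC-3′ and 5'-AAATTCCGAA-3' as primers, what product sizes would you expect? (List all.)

The forward primer CCACCCCC matches the top strand at positions 38–45, 90–97.
The reverse primer's reverse complement is TTCGGAATTT, matching at positions 197–206.
Each forward site pairs with the reverse site to give a product ending at position 206: sizes 169, 117 bp.

169 bp, 117 bp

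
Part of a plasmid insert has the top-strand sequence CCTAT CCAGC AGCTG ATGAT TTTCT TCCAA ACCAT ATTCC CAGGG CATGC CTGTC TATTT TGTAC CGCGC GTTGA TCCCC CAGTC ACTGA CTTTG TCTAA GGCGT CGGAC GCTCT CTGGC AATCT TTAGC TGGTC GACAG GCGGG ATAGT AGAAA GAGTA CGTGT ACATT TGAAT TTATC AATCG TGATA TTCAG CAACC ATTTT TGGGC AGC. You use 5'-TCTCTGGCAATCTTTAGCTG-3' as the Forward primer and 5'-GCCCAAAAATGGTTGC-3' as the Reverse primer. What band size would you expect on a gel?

Scanning the template, TCTCTGGCAATCTTTAGCTG occurs at positions 113–132; this primer anneals to the bottom strand there with its 3' end pointing downstream.
Reverse complement of the reverse primer: GCAACCATTTTTGGGC. This occurs on the top strand at positions 195–210.
Amplicon spans positions 113–210: 98 bp.

98 bp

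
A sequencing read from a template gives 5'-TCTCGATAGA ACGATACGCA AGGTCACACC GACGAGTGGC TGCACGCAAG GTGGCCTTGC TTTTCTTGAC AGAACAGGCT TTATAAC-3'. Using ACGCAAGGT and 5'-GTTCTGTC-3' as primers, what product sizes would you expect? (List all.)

The forward primer ACGCAAGGT matches the top strand at positions 16–24, 44–52.
The reverse primer's reverse complement is GACAGAAC, matching at positions 68–75.
Each forward site pairs with the reverse site to give a product ending at position 75: sizes 60, 32 bp.

60 bp, 32 bp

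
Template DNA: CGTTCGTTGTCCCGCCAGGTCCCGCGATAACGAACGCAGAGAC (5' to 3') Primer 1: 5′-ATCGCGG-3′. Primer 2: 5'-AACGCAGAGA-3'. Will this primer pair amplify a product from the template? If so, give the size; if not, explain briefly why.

No product — the primers' 3' ends point away from each other.

Primer 1 (ATCGCGG) has reverse complement CCGCGAT, which matches the top strand at positions 22–28; primer 1 anneals to the top strand there with its 3' end pointing upstream toward position 22.
Primer 2 (AACGCAGAGA) matches the top strand directly at positions 33–42; it anneals to the bottom strand with its 3' end pointing downstream toward position 42.
The 3' ends diverge (primer 1 extends toward position 1, primer 2 toward position 43), so the primers never converge on a shared product.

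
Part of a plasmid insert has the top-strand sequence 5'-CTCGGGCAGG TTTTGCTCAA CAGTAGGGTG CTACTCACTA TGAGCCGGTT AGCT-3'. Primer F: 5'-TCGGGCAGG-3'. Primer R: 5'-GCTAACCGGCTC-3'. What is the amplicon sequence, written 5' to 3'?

5'-TCGGGCAGGTTTTGCTCAACAGTAGGGTGCTACTCACTATGAGCCGGTTAGC-3'

The forward primer matches the template at positions 2–10.
Taking the reverse complement of GCTAACCGGCTC gives GAGCCGGTTAGC, found at positions 42–53 on the template; the primer anneals here to the top strand with its 3' end pointing upstream.
The product is the template from position 2 through 53 (52 bp).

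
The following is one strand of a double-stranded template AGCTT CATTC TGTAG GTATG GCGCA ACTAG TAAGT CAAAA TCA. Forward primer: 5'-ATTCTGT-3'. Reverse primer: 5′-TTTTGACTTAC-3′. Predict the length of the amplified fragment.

The forward primer matches the template at positions 7–13.
Taking the reverse complement of TTTTGACTTAC gives GTAAGTCAAAA, found at positions 30–40 on the template; the primer anneals here to the top strand with its 3' end pointing upstream.
Amplicon spans positions 7–40: 34 bp.

34 bp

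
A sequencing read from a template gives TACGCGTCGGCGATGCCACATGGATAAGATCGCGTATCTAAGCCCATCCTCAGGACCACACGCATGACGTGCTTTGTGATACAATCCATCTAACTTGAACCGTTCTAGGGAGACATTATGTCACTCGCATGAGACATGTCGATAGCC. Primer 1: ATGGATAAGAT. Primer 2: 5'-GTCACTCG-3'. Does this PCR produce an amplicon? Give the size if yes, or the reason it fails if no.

Primer 1 (ATGGATAAGAT) matches the top strand at positions 20–30 (3' end points downstream).
Primer 2 (GTCACTCG) also matches the top strand directly, at positions 120–127 — its reverse complement CGAGTGAC is not present.
Both primers anneal to the bottom strand with 3' ends pointing the same way, so neither can prime synthesis back toward the other.

No product — both primers anneal to the same strand and extend in the same direction.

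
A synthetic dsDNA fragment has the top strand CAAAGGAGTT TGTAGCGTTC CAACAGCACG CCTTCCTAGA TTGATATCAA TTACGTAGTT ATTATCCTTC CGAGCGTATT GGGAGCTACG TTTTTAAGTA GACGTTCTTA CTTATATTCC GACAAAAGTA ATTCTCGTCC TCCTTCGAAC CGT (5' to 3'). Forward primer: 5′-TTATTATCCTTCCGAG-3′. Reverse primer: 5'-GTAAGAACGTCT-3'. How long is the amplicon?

53 bp

Forward primer TTATTATCCTTCCGAG is found on the top strand at positions 59–74.
The reverse primer's reverse complement is AGACGTTCTTAC, which matches the template at positions 100–111.
Product length = (reverse-primer end) − (forward-primer start) + 1 = 111 − 59 + 1 = 53 bp.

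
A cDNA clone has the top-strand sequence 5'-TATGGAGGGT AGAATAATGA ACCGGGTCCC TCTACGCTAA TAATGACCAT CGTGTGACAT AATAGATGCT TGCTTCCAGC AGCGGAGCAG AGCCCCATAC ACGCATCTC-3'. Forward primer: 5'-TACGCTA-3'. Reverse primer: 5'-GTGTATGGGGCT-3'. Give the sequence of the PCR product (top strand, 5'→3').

Forward primer TACGCTA is found on the top strand at positions 33–39.
Reverse complement of the reverse primer: AGCCCCATACAC. This occurs on the top strand at positions 91–102.
The product is the template from position 33 through 102 (70 bp).

5'-TACGCTAATAATGACCATCGTGTGACATAATAGATGCTTGCTTCCAGCAGCGGAGCAGAGCCCCATACAC-3'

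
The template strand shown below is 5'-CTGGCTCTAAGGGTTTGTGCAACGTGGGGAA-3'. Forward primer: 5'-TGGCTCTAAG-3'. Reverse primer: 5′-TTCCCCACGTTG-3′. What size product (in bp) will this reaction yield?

Scanning the template, TGGCTCTAAG occurs at positions 2–11; this primer anneals to the bottom strand there with its 3' end pointing downstream.
The reverse primer's reverse complement is CAACGTGGGGAA, which matches the template at positions 20–31.
Amplicon spans positions 2–31: 30 bp.

30 bp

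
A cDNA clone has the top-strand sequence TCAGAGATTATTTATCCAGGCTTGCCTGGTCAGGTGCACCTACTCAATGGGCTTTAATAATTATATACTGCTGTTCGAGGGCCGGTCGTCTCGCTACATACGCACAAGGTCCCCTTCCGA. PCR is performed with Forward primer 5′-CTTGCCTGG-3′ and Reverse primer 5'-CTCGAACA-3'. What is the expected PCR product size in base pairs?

Scanning the template, CTTGCCTGG occurs at positions 21–29; this primer anneals to the bottom strand there with its 3' end pointing downstream.
Taking the reverse complement of CTCGAACA gives TGTTCGAG, found at positions 72–79 on the template; the primer anneals here to the top strand with its 3' end pointing upstream.
The product runs from position 21 to position 79, so its length is 79 − 21 + 1 = 59 bp.

59 bp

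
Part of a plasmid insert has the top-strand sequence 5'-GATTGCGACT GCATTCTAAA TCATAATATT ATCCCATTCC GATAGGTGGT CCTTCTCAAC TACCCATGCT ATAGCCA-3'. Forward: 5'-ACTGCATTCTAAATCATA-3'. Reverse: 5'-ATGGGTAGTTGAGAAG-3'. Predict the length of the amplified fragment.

60 bp

Scanning the template, ACTGCATTCTAAATCATA occurs at positions 8–25; this primer anneals to the bottom strand there with its 3' end pointing downstream.
Reverse complement of the reverse primer: CTTCTCAACTACCCAT. This occurs on the top strand at positions 52–67.
The product runs from position 8 to position 67, so its length is 67 − 8 + 1 = 60 bp.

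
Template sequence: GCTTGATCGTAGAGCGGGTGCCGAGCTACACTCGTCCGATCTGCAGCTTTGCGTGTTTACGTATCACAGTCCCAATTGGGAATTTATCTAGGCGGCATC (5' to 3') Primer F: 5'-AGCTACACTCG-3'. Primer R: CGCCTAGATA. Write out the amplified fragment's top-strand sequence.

Scanning the template, AGCTACACTCG occurs at positions 24–34; this primer anneals to the bottom strand there with its 3' end pointing downstream.
The reverse primer's reverse complement is TATCTAGGCG, which matches the template at positions 85–94.
The product is the template from position 24 through 94 (71 bp).

5'-AGCTACACTCGTCCGATCTGCAGCTTTGCGTGTTTACGTATCACAGTCCCAATTGGGAATTTATCTAGGCG-3'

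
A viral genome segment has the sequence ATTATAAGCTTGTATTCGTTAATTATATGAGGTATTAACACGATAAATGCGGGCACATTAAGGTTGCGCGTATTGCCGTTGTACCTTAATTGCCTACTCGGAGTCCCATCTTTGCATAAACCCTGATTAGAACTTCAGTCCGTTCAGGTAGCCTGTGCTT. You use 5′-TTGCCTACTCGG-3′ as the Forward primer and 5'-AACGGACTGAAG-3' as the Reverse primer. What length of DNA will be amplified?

55 bp

Forward primer TTGCCTACTCGG is found on the top strand at positions 90–101.
Taking the reverse complement of AACGGACTGAAG gives CTTCAGTCCGTT, found at positions 133–144 on the template; the primer anneals here to the top strand with its 3' end pointing upstream.
Amplicon spans positions 90–144: 55 bp.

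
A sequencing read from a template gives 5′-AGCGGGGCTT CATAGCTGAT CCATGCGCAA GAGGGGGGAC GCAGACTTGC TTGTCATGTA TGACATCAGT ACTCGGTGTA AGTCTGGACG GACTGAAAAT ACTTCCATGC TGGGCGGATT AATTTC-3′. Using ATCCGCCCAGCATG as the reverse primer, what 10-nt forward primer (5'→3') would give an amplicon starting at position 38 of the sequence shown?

5'-GACGCAGACT-3'

The reverse primer's reverse complement CATGCTGGGCGGAT matches the template at positions 106–119; the product starts at position 38.
The forward primer is identical to the top strand over positions 38–47: GACGCAGACT.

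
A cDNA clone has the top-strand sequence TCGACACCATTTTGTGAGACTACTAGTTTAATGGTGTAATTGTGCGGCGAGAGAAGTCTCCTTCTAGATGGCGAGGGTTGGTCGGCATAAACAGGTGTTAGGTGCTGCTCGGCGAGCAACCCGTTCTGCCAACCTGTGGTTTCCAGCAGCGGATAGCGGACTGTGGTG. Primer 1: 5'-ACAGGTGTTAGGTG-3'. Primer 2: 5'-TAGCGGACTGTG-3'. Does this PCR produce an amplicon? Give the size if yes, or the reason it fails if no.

Primer 1 (ACAGGTGTTAGGTG) matches the top strand at positions 91–104 (3' end points downstream).
Primer 2 (TAGCGGACTGTG) also matches the top strand directly, at positions 154–165 — its reverse complement CACAGTCCGCTA is not present.
Both primers anneal to the bottom strand with 3' ends pointing the same way, so neither can prime synthesis back toward the other.

No product — both primers anneal to the same strand and extend in the same direction.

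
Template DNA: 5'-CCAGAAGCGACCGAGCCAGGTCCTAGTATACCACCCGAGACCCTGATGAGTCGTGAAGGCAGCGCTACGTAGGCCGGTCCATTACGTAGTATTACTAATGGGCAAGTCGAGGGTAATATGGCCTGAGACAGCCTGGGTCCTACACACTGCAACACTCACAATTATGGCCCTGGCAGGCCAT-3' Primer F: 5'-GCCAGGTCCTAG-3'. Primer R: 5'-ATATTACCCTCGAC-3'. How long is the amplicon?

105 bp

Forward primer GCCAGGTCCTAG is found on the top strand at positions 15–26.
Taking the reverse complement of ATATTACCCTCGAC gives GTCGAGGGTAATAT, found at positions 106–119 on the template; the primer anneals here to the top strand with its 3' end pointing upstream.
Amplicon spans positions 15–119: 105 bp.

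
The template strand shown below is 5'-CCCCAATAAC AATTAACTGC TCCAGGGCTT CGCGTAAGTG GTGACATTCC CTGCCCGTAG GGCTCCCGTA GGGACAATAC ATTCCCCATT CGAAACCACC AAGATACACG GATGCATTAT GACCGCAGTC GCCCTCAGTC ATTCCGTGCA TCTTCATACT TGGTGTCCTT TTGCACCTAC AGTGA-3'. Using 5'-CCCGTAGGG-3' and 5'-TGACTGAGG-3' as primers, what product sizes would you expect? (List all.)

The forward primer CCCGTAGGG matches the top strand at positions 54–62, 65–73.
The reverse primer's reverse complement is CCTCAGTCA, matching at positions 133–141.
Each forward site pairs with the reverse site to give a product ending at position 141: sizes 88, 77 bp.

88 bp, 77 bp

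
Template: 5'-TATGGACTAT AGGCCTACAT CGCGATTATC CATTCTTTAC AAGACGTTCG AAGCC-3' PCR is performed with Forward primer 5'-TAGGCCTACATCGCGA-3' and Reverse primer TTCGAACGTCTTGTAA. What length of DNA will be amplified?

Forward primer TAGGCCTACATCGCGA is found on the top strand at positions 10–25.
Taking the reverse complement of TTCGAACGTCTTGTAA gives TTACAAGACGTTCGAA, found at positions 37–52 on the template; the primer anneals here to the top strand with its 3' end pointing upstream.
Product length = (reverse-primer end) − (forward-primer start) + 1 = 52 − 10 + 1 = 43 bp.

43 bp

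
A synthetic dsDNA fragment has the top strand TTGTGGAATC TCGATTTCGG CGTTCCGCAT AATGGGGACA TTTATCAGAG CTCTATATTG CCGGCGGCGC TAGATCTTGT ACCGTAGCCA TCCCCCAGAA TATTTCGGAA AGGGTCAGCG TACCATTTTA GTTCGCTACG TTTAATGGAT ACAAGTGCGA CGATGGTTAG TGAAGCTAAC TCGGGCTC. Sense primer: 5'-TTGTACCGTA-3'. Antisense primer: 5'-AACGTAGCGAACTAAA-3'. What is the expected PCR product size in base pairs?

Scanning the template, TTGTACCGTA occurs at positions 77–86; this primer anneals to the bottom strand there with its 3' end pointing downstream.
Taking the reverse complement of AACGTAGCGAACTAAA gives TTTAGTTCGCTACGTT, found at positions 127–142 on the template; the primer anneals here to the top strand with its 3' end pointing upstream.
The product runs from position 77 to position 142, so its length is 142 − 77 + 1 = 66 bp.

66 bp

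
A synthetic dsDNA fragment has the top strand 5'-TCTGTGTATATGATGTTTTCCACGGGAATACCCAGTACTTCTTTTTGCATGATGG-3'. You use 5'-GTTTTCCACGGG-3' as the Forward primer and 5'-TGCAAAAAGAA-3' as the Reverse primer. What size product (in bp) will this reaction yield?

Scanning the template, GTTTTCCACGGG occurs at positions 15–26; this primer anneals to the bottom strand there with its 3' end pointing downstream.
Taking the reverse complement of TGCAAAAAGAA gives TTCTTTTTGCA, found at positions 39–49 on the template; the primer anneals here to the top strand with its 3' end pointing upstream.
The product runs from position 15 to position 49, so its length is 49 − 15 + 1 = 35 bp.

35 bp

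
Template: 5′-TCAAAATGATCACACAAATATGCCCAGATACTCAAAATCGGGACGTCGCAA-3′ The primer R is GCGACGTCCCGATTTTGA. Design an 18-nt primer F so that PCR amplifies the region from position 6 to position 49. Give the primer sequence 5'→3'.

The reverse primer's reverse complement TCAAAATCGGGACGTCGC matches the template at positions 32–49; the product starts at position 6.
The forward primer is identical to the top strand over positions 6–23: ATGATCACACAAATATGC.

5'-ATGATCACACAAATATGC-3'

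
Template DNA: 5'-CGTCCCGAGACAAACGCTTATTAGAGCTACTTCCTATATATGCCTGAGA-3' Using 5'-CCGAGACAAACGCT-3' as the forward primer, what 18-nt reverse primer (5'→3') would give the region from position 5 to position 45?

The product's 3' end on the top strand is position 45.
The reverse primer anneals to the top strand over positions 28–45, i.e. to TACTTCCTATATATGCCT.
Its sequence written 5'→3' is the reverse complement: AGGCATATATAGGAAGTA.

5'-AGGCATATATAGGAAGTA-3'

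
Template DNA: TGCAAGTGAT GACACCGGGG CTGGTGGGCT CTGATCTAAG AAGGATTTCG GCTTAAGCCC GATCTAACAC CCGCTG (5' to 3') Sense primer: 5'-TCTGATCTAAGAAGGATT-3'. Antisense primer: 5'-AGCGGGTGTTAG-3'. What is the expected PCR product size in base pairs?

46 bp

The forward primer matches the template at positions 30–47.
The reverse primer's reverse complement is CTAACACCCGCT, which matches the template at positions 64–75.
The product runs from position 30 to position 75, so its length is 75 − 30 + 1 = 46 bp.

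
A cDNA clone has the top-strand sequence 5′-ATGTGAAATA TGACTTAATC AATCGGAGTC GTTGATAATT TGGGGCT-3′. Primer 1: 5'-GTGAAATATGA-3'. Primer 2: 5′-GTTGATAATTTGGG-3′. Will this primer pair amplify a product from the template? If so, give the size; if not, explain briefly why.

Primer 1 (GTGAAATATGA) matches the top strand at positions 3–13 (3' end points downstream).
Primer 2 (GTTGATAATTTGGG) also matches the top strand directly, at positions 31–44 — its reverse complement CCCAAATTATCAAC is not present.
Both primers anneal to the bottom strand with 3' ends pointing the same way, so neither can prime synthesis back toward the other.

No product — both primers anneal to the same strand and extend in the same direction.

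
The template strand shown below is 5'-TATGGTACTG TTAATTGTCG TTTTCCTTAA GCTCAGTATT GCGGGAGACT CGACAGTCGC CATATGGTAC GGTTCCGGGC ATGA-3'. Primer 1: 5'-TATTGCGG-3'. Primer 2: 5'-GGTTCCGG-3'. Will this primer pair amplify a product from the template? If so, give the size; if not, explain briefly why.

Primer 1 (TATTGCGG) matches the top strand at positions 37–44 (3' end points downstream).
Primer 2 (GGTTCCGG) also matches the top strand directly, at positions 71–78 — its reverse complement CCGGAACC is not present.
Both primers anneal to the bottom strand with 3' ends pointing the same way, so neither can prime synthesis back toward the other.

No product — both primers anneal to the same strand and extend in the same direction.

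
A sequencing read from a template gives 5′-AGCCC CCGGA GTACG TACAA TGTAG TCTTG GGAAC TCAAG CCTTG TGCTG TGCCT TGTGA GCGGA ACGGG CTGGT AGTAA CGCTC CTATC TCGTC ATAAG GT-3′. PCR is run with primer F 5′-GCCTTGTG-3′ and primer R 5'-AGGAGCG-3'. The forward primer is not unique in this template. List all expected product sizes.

48 bp, 36 bp

The forward primer GCCTTGTG matches the top strand at positions 40–47, 52–59.
The reverse primer's reverse complement is CGCTCCT, matching at positions 81–87.
Each forward site pairs with the reverse site to give a product ending at position 87: sizes 48, 36 bp.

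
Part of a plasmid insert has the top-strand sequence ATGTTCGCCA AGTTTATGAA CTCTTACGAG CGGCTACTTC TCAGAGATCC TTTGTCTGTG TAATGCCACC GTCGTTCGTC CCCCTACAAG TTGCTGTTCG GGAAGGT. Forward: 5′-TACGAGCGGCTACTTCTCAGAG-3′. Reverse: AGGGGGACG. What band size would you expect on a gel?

Forward primer TACGAGCGGCTACTTCTCAGAG is found on the top strand at positions 25–46.
Reverse complement of the reverse primer: CGTCCCCCT. This occurs on the top strand at positions 77–85.
Product length = (reverse-primer end) − (forward-primer start) + 1 = 85 − 25 + 1 = 61 bp.

61 bp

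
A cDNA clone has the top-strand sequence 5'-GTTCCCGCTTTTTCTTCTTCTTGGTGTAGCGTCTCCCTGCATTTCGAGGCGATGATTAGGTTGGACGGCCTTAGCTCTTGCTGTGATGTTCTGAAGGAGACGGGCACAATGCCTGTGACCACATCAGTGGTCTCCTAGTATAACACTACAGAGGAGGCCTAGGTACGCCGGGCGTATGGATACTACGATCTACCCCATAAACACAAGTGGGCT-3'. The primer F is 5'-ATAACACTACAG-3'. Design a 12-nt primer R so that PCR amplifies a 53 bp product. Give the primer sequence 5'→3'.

5'-TAGATCGTAGTA-3'

The forward primer binds at positions 140–151, so a 53 bp product ends at position 140 + 53 − 1 = 192.
The reverse primer anneals to the top strand over positions 181–192, i.e. to TACTACGATCTA.
Its sequence written 5'→3' is the reverse complement: TAGATCGTAGTA.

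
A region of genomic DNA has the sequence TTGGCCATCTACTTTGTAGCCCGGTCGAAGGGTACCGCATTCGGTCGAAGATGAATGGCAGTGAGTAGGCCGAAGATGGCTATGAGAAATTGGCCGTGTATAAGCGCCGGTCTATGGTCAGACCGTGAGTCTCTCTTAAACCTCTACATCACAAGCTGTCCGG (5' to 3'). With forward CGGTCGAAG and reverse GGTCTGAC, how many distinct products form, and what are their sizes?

Two products: 103 bp, 83 bp

The forward primer CGGTCGAAG matches the top strand at positions 22–30, 42–50.
The reverse primer's reverse complement is GTCAGACC, matching at positions 117–124.
Each forward site pairs with the reverse site to give a product ending at position 124: sizes 103, 83 bp.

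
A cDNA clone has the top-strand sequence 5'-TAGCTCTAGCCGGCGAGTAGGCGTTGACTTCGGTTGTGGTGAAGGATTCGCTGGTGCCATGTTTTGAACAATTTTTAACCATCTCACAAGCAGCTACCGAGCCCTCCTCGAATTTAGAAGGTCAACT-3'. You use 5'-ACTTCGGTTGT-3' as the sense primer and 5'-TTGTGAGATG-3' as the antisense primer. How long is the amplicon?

Forward primer ACTTCGGTTGT is found on the top strand at positions 27–37.
The reverse primer's reverse complement is CATCTCACAA, which matches the template at positions 80–89.
The product runs from position 27 to position 89, so its length is 89 − 27 + 1 = 63 bp.

63 bp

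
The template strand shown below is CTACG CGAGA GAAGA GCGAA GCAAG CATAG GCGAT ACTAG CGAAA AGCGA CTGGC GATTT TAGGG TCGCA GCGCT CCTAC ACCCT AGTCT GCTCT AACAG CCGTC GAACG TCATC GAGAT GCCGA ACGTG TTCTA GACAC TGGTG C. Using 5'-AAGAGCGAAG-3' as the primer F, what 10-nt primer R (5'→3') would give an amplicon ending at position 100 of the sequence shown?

5'-CTGTTAGAGC-3'

The forward primer binds at positions 12–21; the product's 3' end on the top strand is position 100.
The reverse primer anneals to the top strand over positions 91–100, i.e. to GCTCTAACAG.
Its sequence written 5'→3' is the reverse complement: CTGTTAGAGC.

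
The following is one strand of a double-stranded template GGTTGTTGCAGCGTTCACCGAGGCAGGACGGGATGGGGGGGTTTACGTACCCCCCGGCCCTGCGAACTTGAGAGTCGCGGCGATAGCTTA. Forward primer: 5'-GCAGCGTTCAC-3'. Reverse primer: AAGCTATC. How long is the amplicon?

Forward primer GCAGCGTTCAC is found on the top strand at positions 8–18.
Taking the reverse complement of AAGCTATC gives GATAGCTT, found at positions 82–89 on the template; the primer anneals here to the top strand with its 3' end pointing upstream.
The product runs from position 8 to position 89, so its length is 89 − 8 + 1 = 82 bp.

82 bp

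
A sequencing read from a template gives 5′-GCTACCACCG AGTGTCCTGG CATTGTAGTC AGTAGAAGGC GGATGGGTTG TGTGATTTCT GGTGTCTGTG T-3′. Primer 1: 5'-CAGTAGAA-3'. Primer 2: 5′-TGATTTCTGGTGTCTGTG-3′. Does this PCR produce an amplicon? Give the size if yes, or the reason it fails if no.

No product — both primers anneal to the same strand and extend in the same direction.

Primer 1 (CAGTAGAA) matches the top strand at positions 30–37 (3' end points downstream).
Primer 2 (TGATTTCTGGTGTCTGTG) also matches the top strand directly, at positions 53–70 — its reverse complement CACAGACACCAGAAATCA is not present.
Both primers anneal to the bottom strand with 3' ends pointing the same way, so neither can prime synthesis back toward the other.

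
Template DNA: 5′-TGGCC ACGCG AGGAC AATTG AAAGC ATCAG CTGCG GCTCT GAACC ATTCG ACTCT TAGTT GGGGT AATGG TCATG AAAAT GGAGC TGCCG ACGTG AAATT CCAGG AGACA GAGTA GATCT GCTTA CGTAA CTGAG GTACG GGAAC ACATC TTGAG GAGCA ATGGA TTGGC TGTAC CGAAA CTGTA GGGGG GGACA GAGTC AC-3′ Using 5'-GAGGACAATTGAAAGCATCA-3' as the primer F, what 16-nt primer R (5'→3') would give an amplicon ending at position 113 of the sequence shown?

5'-CTCTGTCTCCTGGAAT-3'

The forward primer binds at positions 10–29; the product's 3' end on the top strand is position 113.
The reverse primer anneals to the top strand over positions 98–113, i.e. to ATTCCAGGAGACAGAG.
Its sequence written 5'→3' is the reverse complement: CTCTGTCTCCTGGAAT.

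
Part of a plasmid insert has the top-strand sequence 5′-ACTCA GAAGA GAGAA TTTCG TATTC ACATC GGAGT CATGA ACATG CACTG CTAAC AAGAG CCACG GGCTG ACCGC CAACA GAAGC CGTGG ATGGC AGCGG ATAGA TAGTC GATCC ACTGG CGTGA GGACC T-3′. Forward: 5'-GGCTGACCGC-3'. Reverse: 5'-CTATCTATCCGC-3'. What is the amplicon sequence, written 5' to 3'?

5'-GGCTGACCGCCAACAGAAGCCGTGGATGGCAGCGGATAGATAG-3'

The forward primer matches the template at positions 66–75.
The reverse primer's reverse complement is GCGGATAGATAG, which matches the template at positions 97–108.
The product is the template from position 66 through 108 (43 bp).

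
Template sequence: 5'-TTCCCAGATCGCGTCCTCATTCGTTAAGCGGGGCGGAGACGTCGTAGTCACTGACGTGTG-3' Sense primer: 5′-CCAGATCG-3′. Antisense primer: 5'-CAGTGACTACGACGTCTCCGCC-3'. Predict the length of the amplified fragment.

The forward primer matches the template at positions 4–11.
The reverse primer's reverse complement is GGCGGAGACGTCGTAGTCACTG, which matches the template at positions 32–53.
Amplicon spans positions 4–53: 50 bp.

50 bp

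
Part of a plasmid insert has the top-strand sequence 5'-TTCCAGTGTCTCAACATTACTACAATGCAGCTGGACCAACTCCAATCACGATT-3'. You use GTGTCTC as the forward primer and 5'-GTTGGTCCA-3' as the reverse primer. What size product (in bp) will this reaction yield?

The forward primer matches the template at positions 6–12.
Taking the reverse complement of GTTGGTCCA gives TGGACCAAC, found at positions 32–40 on the template; the primer anneals here to the top strand with its 3' end pointing upstream.
Amplicon spans positions 6–40: 35 bp.

35 bp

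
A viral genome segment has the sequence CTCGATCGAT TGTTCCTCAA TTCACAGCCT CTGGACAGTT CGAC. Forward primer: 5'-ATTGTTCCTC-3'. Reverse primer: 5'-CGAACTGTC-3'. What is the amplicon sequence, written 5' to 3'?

Forward primer ATTGTTCCTC is found on the top strand at positions 9–18.
Reverse complement of the reverse primer: GACAGTTCG. This occurs on the top strand at positions 34–42.
The product is the template from position 9 through 42 (34 bp).

5'-ATTGTTCCTCAATTCACAGCCTCTGGACAGTTCG-3'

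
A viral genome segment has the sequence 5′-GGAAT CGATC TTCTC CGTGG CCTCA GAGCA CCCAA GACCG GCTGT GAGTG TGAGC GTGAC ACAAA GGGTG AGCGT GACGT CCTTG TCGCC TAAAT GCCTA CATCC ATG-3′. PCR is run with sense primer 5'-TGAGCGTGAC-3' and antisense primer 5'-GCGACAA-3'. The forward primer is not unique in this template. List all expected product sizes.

The forward primer TGAGCGTGAC matches the top strand at positions 51–60, 69–78.
The reverse primer's reverse complement is TTGTCGC, matching at positions 83–89.
Each forward site pairs with the reverse site to give a product ending at position 89: sizes 39, 21 bp.

39 bp, 21 bp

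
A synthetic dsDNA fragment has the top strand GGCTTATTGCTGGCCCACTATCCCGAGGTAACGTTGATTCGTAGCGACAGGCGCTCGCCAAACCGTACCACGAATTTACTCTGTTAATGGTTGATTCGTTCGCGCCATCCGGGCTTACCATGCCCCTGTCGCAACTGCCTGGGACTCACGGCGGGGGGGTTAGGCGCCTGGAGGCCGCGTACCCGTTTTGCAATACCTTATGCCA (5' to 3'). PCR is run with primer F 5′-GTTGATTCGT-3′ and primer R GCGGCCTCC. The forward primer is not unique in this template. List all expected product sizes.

The forward primer GTTGATTCGT matches the top strand at positions 33–42, 90–99.
The reverse primer's reverse complement is GGAGGCCGC, matching at positions 170–178.
Each forward site pairs with the reverse site to give a product ending at position 178: sizes 146, 89 bp.

146 bp, 89 bp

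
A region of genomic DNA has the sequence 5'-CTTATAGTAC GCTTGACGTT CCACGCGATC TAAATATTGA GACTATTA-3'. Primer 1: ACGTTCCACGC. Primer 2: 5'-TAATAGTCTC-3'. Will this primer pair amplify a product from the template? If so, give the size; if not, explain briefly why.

Yes — a 33 bp product.

Primer 1 (ACGTTCCACGC) matches the top strand at positions 16–26; it acts as a forward primer.
Primer 2's reverse complement is GAGACTATTA, matching the top strand at positions 39–48; it acts as a reverse primer.
The 3' ends face each other across positions 16–48, giving a 33 bp product.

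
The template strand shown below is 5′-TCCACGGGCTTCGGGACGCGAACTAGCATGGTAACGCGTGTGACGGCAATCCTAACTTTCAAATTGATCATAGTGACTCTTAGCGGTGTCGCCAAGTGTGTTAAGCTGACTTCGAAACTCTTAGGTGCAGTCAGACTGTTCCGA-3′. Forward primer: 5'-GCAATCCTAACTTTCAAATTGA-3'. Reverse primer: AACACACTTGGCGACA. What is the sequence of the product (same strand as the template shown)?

Forward primer GCAATCCTAACTTTCAAATTGA is found on the top strand at positions 46–67.
The reverse primer's reverse complement is TGTCGCCAAGTGTGTT, which matches the template at positions 87–102.
The product is the template from position 46 through 102 (57 bp).

5'-GCAATCCTAACTTTCAAATTGATCATAGTGACTCTTAGCGGTGTCGCCAAGTGTGTT-3'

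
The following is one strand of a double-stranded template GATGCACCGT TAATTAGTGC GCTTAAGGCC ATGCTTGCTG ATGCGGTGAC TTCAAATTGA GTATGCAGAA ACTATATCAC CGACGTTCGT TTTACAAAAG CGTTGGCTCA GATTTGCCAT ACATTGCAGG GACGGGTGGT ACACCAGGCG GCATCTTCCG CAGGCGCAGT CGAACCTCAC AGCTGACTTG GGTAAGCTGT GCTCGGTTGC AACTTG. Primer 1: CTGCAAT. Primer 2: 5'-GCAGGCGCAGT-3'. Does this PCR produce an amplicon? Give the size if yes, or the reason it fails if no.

No product — the primers' 3' ends point away from each other.

Primer 1 (CTGCAAT) has reverse complement ATTGCAG, which matches the top strand at positions 123–129; primer 1 anneals to the top strand there with its 3' end pointing upstream toward position 123.
Primer 2 (GCAGGCGCAGT) matches the top strand directly at positions 160–170; it anneals to the bottom strand with its 3' end pointing downstream toward position 170.
The 3' ends diverge (primer 1 extends toward position 1, primer 2 toward position 216), so the primers never converge on a shared product.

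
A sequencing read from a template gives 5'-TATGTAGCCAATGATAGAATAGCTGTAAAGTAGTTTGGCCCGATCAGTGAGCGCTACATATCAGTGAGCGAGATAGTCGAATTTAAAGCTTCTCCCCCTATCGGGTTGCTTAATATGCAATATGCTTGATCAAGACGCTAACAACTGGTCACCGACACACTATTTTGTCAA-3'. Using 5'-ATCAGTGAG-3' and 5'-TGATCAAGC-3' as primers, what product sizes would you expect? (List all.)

90 bp, 73 bp

The forward primer ATCAGTGAG matches the top strand at positions 43–51, 60–68.
The reverse primer's reverse complement is GCTTGATCA, matching at positions 124–132.
Each forward site pairs with the reverse site to give a product ending at position 132: sizes 90, 73 bp.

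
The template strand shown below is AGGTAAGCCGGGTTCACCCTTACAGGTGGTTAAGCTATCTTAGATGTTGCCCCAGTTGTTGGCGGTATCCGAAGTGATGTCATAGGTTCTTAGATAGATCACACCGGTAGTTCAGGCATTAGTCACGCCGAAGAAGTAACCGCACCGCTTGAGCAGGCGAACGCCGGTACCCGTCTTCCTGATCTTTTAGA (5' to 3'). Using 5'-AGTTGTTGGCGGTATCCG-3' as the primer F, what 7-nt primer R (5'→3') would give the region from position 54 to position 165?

The product's 3' end on the top strand is position 165.
The reverse primer anneals to the top strand over positions 159–165, i.e. to GAACGCC.
Its sequence written 5'→3' is the reverse complement: GGCGTTC.

5'-GGCGTTC-3'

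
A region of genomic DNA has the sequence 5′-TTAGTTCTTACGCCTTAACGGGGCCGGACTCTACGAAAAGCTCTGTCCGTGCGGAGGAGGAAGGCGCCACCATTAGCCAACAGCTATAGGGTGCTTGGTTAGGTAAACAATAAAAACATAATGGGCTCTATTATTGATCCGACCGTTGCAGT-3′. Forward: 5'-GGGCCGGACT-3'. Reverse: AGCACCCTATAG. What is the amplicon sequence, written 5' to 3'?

5'-GGGCCGGACTCTACGAAAAGCTCTGTCCGTGCGGAGGAGGAAGGCGCCACCATTAGCCAACAGCTATAGGGTGCT-3'

Forward primer GGGCCGGACT is found on the top strand at positions 21–30.
Reverse complement of the reverse primer: CTATAGGGTGCT. This occurs on the top strand at positions 84–95.
The product is the template from position 21 through 95 (75 bp).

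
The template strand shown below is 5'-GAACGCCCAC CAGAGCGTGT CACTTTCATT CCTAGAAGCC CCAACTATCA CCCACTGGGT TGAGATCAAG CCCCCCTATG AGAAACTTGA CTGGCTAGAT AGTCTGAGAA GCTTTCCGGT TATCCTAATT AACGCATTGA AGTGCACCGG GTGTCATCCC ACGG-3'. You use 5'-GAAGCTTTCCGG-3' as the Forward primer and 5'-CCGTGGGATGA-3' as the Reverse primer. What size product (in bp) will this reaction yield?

57 bp

Forward primer GAAGCTTTCCGG is found on the top strand at positions 108–119.
Taking the reverse complement of CCGTGGGATGA gives TCATCCCACGG, found at positions 154–164 on the template; the primer anneals here to the top strand with its 3' end pointing upstream.
The product runs from position 108 to position 164, so its length is 164 − 108 + 1 = 57 bp.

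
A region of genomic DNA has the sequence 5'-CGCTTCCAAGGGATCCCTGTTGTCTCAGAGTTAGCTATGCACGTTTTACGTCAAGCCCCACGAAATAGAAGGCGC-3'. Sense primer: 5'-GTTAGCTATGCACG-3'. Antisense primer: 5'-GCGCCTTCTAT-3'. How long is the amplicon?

46 bp

Forward primer GTTAGCTATGCACG is found on the top strand at positions 30–43.
Reverse complement of the reverse primer: ATAGAAGGCGC. This occurs on the top strand at positions 65–75.
The product runs from position 30 to position 75, so its length is 75 − 30 + 1 = 46 bp.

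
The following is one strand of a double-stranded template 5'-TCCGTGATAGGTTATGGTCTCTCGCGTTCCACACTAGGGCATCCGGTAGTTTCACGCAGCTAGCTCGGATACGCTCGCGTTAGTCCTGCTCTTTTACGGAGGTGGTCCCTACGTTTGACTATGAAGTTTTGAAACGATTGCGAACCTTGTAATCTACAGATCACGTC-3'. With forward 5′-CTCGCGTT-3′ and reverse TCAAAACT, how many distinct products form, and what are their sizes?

The forward primer CTCGCGTT matches the top strand at positions 21–28, 74–81.
The reverse primer's reverse complement is AGTTTTGA, matching at positions 125–132.
Each forward site pairs with the reverse site to give a product ending at position 132: sizes 112, 59 bp.

Two products: 112 bp, 59 bp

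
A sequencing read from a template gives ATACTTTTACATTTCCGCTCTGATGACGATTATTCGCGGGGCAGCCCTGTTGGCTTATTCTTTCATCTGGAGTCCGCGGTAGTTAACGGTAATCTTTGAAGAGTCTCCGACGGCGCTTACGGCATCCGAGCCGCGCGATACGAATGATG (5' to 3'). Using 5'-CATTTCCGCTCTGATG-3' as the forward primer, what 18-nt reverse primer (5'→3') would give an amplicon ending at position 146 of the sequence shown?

5'-CATTCGTATCGCGCGGCT-3'

The forward primer binds at positions 10–25; the product's 3' end on the top strand is position 146.
The reverse primer anneals to the top strand over positions 129–146, i.e. to AGCCGCGCGATACGAATG.
Its sequence written 5'→3' is the reverse complement: CATTCGTATCGCGCGGCT.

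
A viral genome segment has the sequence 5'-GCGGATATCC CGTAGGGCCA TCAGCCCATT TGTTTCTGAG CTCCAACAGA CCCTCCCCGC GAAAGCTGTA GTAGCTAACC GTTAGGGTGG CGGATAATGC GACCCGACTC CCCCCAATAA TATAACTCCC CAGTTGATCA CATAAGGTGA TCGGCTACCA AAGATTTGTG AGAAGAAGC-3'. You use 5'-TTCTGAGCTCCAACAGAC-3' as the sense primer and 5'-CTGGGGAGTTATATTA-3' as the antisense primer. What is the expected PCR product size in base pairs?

Scanning the template, TTCTGAGCTCCAACAGAC occurs at positions 34–51; this primer anneals to the bottom strand there with its 3' end pointing downstream.
Reverse complement of the reverse primer: TAATATAACTCCCCAG. This occurs on the top strand at positions 118–133.
Product length = (reverse-primer end) − (forward-primer start) + 1 = 133 − 34 + 1 = 100 bp.

100 bp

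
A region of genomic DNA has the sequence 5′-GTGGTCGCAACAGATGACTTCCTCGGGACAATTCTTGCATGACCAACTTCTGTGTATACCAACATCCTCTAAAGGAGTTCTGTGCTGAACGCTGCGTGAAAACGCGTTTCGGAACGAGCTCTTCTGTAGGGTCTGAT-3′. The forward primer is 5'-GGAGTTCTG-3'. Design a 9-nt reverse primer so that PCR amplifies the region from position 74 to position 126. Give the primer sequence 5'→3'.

The product's 3' end on the top strand is position 126.
The reverse primer anneals to the top strand over positions 118–126, i.e. to GCTCTTCTG.
Its sequence written 5'→3' is the reverse complement: CAGAAGAGC.

5'-CAGAAGAGC-3'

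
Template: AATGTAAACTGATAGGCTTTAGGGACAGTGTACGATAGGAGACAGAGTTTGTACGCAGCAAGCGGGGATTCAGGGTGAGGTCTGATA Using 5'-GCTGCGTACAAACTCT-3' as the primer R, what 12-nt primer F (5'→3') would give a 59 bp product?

5'-AATGTAAACTGA-3'

The reverse primer's reverse complement AGAGTTTGTACGCAGC matches the template at positions 44–59, so the product ends at position 59.
A 59 bp product then starts at position 59 − 59 + 1 = 1.
The forward primer is identical to the top strand there: AATGTAAACTGA.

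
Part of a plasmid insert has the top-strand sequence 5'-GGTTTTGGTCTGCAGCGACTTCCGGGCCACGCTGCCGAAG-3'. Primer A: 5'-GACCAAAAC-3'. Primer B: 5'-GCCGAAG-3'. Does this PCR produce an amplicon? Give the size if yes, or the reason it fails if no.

No product — the primers' 3' ends point away from each other.

Primer A (GACCAAAAC) has reverse complement GTTTTGGTC, which matches the top strand at positions 2–10; primer A anneals to the top strand there with its 3' end pointing upstream toward position 2.
Primer B (GCCGAAG) matches the top strand directly at positions 34–40; it anneals to the bottom strand with its 3' end pointing downstream toward position 40.
The 3' ends diverge (primer A extends toward position 1, primer B toward position 40), so the primers never converge on a shared product.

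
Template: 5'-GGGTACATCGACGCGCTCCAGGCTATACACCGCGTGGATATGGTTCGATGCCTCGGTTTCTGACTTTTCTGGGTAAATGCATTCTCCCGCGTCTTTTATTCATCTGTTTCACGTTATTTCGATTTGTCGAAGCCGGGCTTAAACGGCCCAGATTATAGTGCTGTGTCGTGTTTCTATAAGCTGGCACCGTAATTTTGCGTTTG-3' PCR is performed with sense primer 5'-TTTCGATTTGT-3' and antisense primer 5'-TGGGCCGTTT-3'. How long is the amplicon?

Forward primer TTTCGATTTGT is found on the top strand at positions 117–127.
Taking the reverse complement of TGGGCCGTTT gives AAACGGCCCA, found at positions 141–150 on the template; the primer anneals here to the top strand with its 3' end pointing upstream.
The product runs from position 117 to position 150, so its length is 150 − 117 + 1 = 34 bp.

34 bp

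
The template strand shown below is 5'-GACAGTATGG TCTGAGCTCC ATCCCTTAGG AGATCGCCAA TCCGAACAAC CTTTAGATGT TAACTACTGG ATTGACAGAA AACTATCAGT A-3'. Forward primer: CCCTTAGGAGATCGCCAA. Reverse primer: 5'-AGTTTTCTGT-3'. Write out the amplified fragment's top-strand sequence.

5'-CCCTTAGGAGATCGCCAATCCGAACAACCTTTAGATGTTAACTACTGGATTGACAGAAAACT-3'

The forward primer matches the template at positions 23–40.
Reverse complement of the reverse primer: ACAGAAAACT. This occurs on the top strand at positions 75–84.
The product is the template from position 23 through 84 (62 bp).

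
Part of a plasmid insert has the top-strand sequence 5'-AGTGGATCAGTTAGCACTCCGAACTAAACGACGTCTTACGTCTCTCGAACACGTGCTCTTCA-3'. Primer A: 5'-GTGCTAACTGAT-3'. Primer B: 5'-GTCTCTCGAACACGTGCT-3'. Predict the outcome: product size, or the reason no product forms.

No product — the primers' 3' ends point away from each other.

Primer A (GTGCTAACTGAT) has reverse complement ATCAGTTAGCAC, which matches the top strand at positions 6–17; primer A anneals to the top strand there with its 3' end pointing upstream toward position 6.
Primer B (GTCTCTCGAACACGTGCT) matches the top strand directly at positions 40–57; it anneals to the bottom strand with its 3' end pointing downstream toward position 57.
The 3' ends diverge (primer A extends toward position 1, primer B toward position 62), so the primers never converge on a shared product.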